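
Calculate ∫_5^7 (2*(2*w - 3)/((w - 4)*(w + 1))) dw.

Factor the denominator: w**2 - 3*w - 4 = (w + 1)(w - 4).
Partial fractions: 2*(2*w - 3)/((w - 4)*(w + 1)) = 2/(w + 1) + 2/(w - 4).
An antiderivative is F(w) = 2*log(w - 4) + 2*log(w + 1).
Then F(7) - F(5) = (2*log(3) + 6*log(2)) - (log(36)) = log(16).

log(16)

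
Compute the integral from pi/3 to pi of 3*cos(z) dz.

-3*sqrt(3)/2

An antiderivative is F(z) = 3*sin(z).
Then F(pi) - F(pi/3) = (0) - (3*sqrt(3)/2) = -3*sqrt(3)/2.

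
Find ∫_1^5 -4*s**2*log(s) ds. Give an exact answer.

496/9 - 500*log(5)/3

Integrate by parts once (u = ln s, dv = -4*s**2 ds).
An antiderivative is F(s) = -4*s**3*(3*log(s) - 1)/9.
Then F(5) - F(1) = (500/9 - 500*log(5)/3) - (4/9) = 496/9 - 500*log(5)/3.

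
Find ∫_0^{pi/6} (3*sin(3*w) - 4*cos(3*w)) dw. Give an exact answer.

-1/3

An antiderivative is F(w) = -4*sin(3*w)/3 - cos(3*w).
Then F(pi/6) - F(0) = (-4/3) - (-1) = -1/3.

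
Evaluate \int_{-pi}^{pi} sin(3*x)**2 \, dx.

Use the identity sin^2(3*x) = (1 - cos(6*x))/2.
An antiderivative is F(x) = x/2 - sin(6*x)/12.
Then F(pi) - F(-pi) = (pi/2) - (-pi/2) = pi.

pi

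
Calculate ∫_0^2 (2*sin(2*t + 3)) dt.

Let u = 2*t + 3, so du = 2 dt. When t = 0, u = 3; when t = 2, u = 7.
The integral becomes ∫ sin(u) du from 3 to 7, with antiderivative -cos(u).
Back in t: F(t) = -cos(2*t + 3).
Then F(2) - F(0) = (-cos(7)) - (-cos(3)) = cos(3) - cos(7).

cos(3) - cos(7)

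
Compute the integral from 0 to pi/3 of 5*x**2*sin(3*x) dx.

Integrate by parts twice (u = x^2, dv = 5*sin(3*x) dx).
An antiderivative is F(x) = -5*x**2*cos(3*x)/3 + 10*x*sin(3*x)/9 + 10*cos(3*x)/27.
Then F(pi/3) - F(0) = (-10/27 + 5*pi**2/27) - (10/27) = -20/27 + 5*pi**2/27.

-20/27 + 5*pi**2/27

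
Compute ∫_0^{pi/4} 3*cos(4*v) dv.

0

An antiderivative is F(v) = 3*sin(4*v)/4.
Then F(pi/4) - F(0) = (0) - (0) = 0.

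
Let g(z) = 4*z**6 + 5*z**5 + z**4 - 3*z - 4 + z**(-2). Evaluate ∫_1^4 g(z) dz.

By the power rule, an antiderivative is F(z) = 4*z**7/7 + 5*z**6/6 + z**5/5 - 3*z**2/2 - 4*z - 1/z.
Then F(4) - F(1) = (5434871/420) - (-514/105) = 1812309/140.

1812309/140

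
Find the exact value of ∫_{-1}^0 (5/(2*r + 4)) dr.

5*log(2)/2

An antiderivative is F(r) = 5*log(2*r + 4)/2.
Then F(0) - F(-1) = (log(32)) - (5*log(2)/2) = 5*log(2)/2.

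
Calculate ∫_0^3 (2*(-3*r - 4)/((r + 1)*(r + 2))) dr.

Factor the denominator: r**2 + 3*r + 2 = (r + 2)(r + 1).
Partial fractions: 2*(-3*r - 4)/((r + 1)*(r + 2)) = -4/(r + 2) - 2/(r + 1).
An antiderivative is F(r) = -2*log(r + 1) - 4*log(r + 2).
Then F(3) - F(0) = (-4*log(5) - 4*log(2)) - (-log(16)) = -4*log(5).

-4*log(5)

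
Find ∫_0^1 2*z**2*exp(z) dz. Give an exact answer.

Integrate by parts twice (u = z^2, dv = 2*exp(z) dz).
An antiderivative is F(z) = (2*z**2 - 4*z + 4)*exp(z).
Then F(1) - F(0) = (2*E) - (4) = -4 + 2*E.

-4 + 2*E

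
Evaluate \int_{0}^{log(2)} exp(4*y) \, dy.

Let u = exp(y), so du = exp(y) dy. When y = 0, u = 1; when y = log(2), u = 2.
The integral becomes ∫ u**3 du from 1 to 2, with antiderivative u**4/4.
Back in y: F(y) = exp(4*y)/4.
Then F(log(2)) - F(0) = (4) - (1/4) = 15/4.

15/4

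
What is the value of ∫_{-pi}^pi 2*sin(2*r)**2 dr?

Use the identity sin^2(2*r) = (1 - cos(4*r))/2.
An antiderivative is F(r) = r - sin(4*r)/4.
Then F(pi) - F(-pi) = (pi) - (-pi) = 2*pi.

2*pi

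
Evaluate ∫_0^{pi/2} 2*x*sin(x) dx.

2

Integrate by parts once (u = x, dv = 2*sin(x) dx).
An antiderivative is F(x) = -2*x*cos(x) + 2*sin(x).
Then F(pi/2) - F(0) = (2) - (0) = 2.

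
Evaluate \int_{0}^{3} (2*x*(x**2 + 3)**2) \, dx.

Let u = x**2 + 3, so du = 2*x dx. When x = 0, u = 3; when x = 3, u = 12.
The integral becomes ∫ u**2 du from 3 to 12, with antiderivative u**3/3.
Back in x: F(x) = (x**2 + 3)**3/3.
Then F(3) - F(0) = (576) - (9) = 567.

567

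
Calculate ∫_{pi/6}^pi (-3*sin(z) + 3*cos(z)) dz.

An antiderivative is F(z) = 3*sin(z) + 3*cos(z).
Then F(pi) - F(pi/6) = (-3) - (3/2 + 3*sqrt(3)/2) = -9/2 - 3*sqrt(3)/2.

-9/2 - 3*sqrt(3)/2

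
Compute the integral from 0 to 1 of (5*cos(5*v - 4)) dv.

sin(4) + sin(1)

Let u = 5*v - 4, so du = 5 dv. When v = 0, u = -4; when v = 1, u = 1.
The integral becomes ∫ cos(u) du from -4 to 1, with antiderivative sin(u).
Back in v: F(v) = sin(5*v - 4).
Then F(1) - F(0) = (sin(1)) - (-sin(4)) = sin(4) + sin(1).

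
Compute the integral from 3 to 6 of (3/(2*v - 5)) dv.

An antiderivative is F(v) = 3*log(2*v - 5)/2.
Then F(6) - F(3) = (3*log(7)/2) - (0) = 3*log(7)/2.

3*log(7)/2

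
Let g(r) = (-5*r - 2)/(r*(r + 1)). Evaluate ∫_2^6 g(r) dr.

Factor the denominator: r**2 + r = (r + 1)r.
Partial fractions: (-5*r - 2)/(r*(r + 1)) = -3/(r + 1) - 2/r.
An antiderivative is F(r) = -2*log(r) - 3*log(r + 1).
Then F(6) - F(2) = (-3*log(7) - 2*log(3) - 2*log(2)) - (-3*log(3) - 2*log(2)) = -3*log(7) + log(3).

-3*log(7) + log(3)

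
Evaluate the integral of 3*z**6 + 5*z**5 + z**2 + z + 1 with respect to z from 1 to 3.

By the power rule, an antiderivative is F(z) = 3*z**7/7 + 5*z**6/6 + z**3/3 + z**2/2 + z.
Then F(3) - F(1) = (10929/7) - (65/21) = 32722/21.

32722/21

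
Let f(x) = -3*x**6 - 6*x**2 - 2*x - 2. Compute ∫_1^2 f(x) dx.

-514/7

By the power rule, an antiderivative is F(x) = -3*x**7/7 - 2*x**3 - x**2 - 2*x.
Then F(2) - F(1) = (-552/7) - (-38/7) = -514/7.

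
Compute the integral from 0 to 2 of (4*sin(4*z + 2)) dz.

Let u = 4*z + 2, so du = 4 dz. When z = 0, u = 2; when z = 2, u = 10.
The integral becomes ∫ sin(u) du from 2 to 10, with antiderivative -cos(u).
Back in z: F(z) = -cos(4*z + 2).
Then F(2) - F(0) = (-cos(10)) - (-cos(2)) = cos(2) - cos(10).

cos(2) - cos(10)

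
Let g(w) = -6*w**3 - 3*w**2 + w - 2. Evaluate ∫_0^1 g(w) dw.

-4

By the power rule, an antiderivative is F(w) = -3*w**4/2 - w**3 + w**2/2 - 2*w.
Then F(1) - F(0) = (-4) - (0) = -4.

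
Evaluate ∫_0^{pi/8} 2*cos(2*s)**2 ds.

1/4 + pi/8

Use the identity cos^2(2*s) = (1 + cos(4*s))/2.
An antiderivative is F(s) = s + sin(4*s)/4.
Then F(pi/8) - F(0) = (1/4 + pi/8) - (0) = 1/4 + pi/8.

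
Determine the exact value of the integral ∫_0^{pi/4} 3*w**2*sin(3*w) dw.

-2/9 - sqrt(2)/9 + sqrt(2)*pi/12 + sqrt(2)*pi**2/32

Integrate by parts twice (u = w^2, dv = 3*sin(3*w) dw).
An antiderivative is F(w) = -w**2*cos(3*w) + 2*w*sin(3*w)/3 + 2*cos(3*w)/9.
Then F(pi/4) - F(0) = (sqrt(2)*(-32 + 24*pi + 9*pi**2)/288) - (2/9) = -2/9 - sqrt(2)/9 + sqrt(2)*pi/12 + sqrt(2)*pi**2/32.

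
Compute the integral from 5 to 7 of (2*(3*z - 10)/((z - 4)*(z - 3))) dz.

2*log(2) + 4*log(3)

Factor the denominator: z**2 - 7*z + 12 = (z - 3)(z - 4).
Partial fractions: 2*(3*z - 10)/((z - 4)*(z - 3)) = 2/(z - 3) + 4/(z - 4).
An antiderivative is F(z) = 4*log(z - 4) + 2*log(z - 3).
Then F(7) - F(5) = (4*log(2) + 4*log(3)) - (log(4)) = 2*log(2) + 4*log(3).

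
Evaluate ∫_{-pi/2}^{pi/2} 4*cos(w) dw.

8

An antiderivative is F(w) = 4*sin(w).
Then F(pi/2) - F(-pi/2) = (4) - (-4) = 8.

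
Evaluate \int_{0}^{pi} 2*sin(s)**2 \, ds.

pi

Use the identity sin^2(s) = (1 - cos(2*s))/2.
An antiderivative is F(s) = s - sin(2*s)/2.
Then F(pi) - F(0) = (pi) - (0) = pi.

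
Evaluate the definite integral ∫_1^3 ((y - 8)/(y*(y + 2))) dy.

Factor the denominator: y**2 + 2*y = (y + 2)y.
Partial fractions: (y - 8)/(y*(y + 2)) = 5/(y + 2) - 4/y.
An antiderivative is F(y) = -4*log(y) + 5*log(y + 2).
Then F(3) - F(1) = (-4*log(3) + 5*log(5)) - (5*log(3)) = -9*log(3) + 5*log(5).

-9*log(3) + 5*log(5)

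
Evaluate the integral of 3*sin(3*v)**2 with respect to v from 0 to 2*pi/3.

Use the identity sin^2(3*v) = (1 - cos(6*v))/2.
An antiderivative is F(v) = 3*v/2 - sin(6*v)/4.
Then F(2*pi/3) - F(0) = (pi) - (0) = pi.

pi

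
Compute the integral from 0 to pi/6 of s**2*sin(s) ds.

Integrate by parts twice (u = s^2, dv = sin(s) ds).
An antiderivative is F(s) = -s**2*cos(s) + 2*s*sin(s) + 2*cos(s).
Then F(pi/6) - F(0) = (-sqrt(3)*pi**2/72 + pi/6 + sqrt(3)) - (2) = -2 - sqrt(3)*pi**2/72 + pi/6 + sqrt(3).

-2 - sqrt(3)*pi**2/72 + pi/6 + sqrt(3)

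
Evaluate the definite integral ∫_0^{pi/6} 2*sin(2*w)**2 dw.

-sqrt(3)/8 + pi/6

Use the identity sin^2(2*w) = (1 - cos(4*w))/2.
An antiderivative is F(w) = w - sin(4*w)/4.
Then F(pi/6) - F(0) = (-sqrt(3)/8 + pi/6) - (0) = -sqrt(3)/8 + pi/6.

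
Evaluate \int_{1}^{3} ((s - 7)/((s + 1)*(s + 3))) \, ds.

Factor the denominator: s**2 + 4*s + 3 = (s + 3)(s + 1).
Partial fractions: (s - 7)/((s + 1)*(s + 3)) = 5/(s + 3) - 4/(s + 1).
An antiderivative is F(s) = -4*log(s + 1) + 5*log(s + 3).
Then F(3) - F(1) = (-3*log(2) + 5*log(3)) - (log(64)) = -9*log(2) + 5*log(3).

-9*log(2) + 5*log(3)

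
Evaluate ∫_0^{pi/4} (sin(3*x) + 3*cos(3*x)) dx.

An antiderivative is F(x) = sin(3*x) - cos(3*x)/3.
Then F(pi/4) - F(0) = (2*sqrt(2)/3) - (-1/3) = 1/3 + 2*sqrt(2)/3.

1/3 + 2*sqrt(2)/3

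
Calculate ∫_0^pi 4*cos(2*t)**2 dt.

2*pi

Use the identity cos^2(2*t) = (1 + cos(4*t))/2.
An antiderivative is F(t) = 2*t + sin(4*t)/2.
Then F(pi) - F(0) = (2*pi) - (0) = 2*pi.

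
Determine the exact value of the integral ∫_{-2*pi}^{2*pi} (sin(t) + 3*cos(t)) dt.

An antiderivative is F(t) = 3*sin(t) - cos(t).
Then F(2*pi) - F(-2*pi) = (-1) - (-1) = 0.

0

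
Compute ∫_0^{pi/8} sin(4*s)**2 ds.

pi/16

Use the identity sin^2(4*s) = (1 - cos(8*s))/2.
An antiderivative is F(s) = s/2 - sin(8*s)/16.
Then F(pi/8) - F(0) = (pi/16) - (0) = pi/16.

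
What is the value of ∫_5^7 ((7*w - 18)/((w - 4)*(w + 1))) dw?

Factor the denominator: w**2 - 3*w - 4 = (w + 1)(w - 4).
Partial fractions: (7*w - 18)/((w - 4)*(w + 1)) = 5/(w + 1) + 2/(w - 4).
An antiderivative is F(w) = 2*log(w - 4) + 5*log(w + 1).
Then F(7) - F(5) = (2*log(3) + 15*log(2)) - (5*log(2) + 5*log(3)) = -3*log(3) + 10*log(2).

-3*log(3) + 10*log(2)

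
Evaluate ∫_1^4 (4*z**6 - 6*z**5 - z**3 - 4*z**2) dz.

By the power rule, an antiderivative is F(z) = 4*z**7/7 - z**6 - z**4/4 - 4*z**3/3.
Then F(4) - F(1) = (107456/21) - (-169/84) = 143331/28.

143331/28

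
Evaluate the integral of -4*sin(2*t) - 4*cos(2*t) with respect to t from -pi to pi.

0

An antiderivative is F(t) = -2*sin(2*t) + 2*cos(2*t).
Then F(pi) - F(-pi) = (2) - (2) = 0.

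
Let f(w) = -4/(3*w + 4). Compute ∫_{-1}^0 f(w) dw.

-8*log(2)/3

An antiderivative is F(w) = -4*log(3*w + 4)/3.
Then F(0) - F(-1) = (-8*log(2)/3) - (0) = -8*log(2)/3.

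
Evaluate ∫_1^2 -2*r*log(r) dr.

3/2 - log(16)

Integrate by parts once (u = ln r, dv = -2*r dr).
An antiderivative is F(r) = -r**2*(2*log(r) - 1)/2.
Then F(2) - F(1) = (2 - log(16)) - (1/2) = 3/2 - log(16).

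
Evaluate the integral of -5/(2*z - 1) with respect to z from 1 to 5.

-5*log(3)

An antiderivative is F(z) = -5*log(2*z - 1)/2.
Then F(5) - F(1) = (-5*log(3)) - (0) = -5*log(3).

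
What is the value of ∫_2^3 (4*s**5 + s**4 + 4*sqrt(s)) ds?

-16*sqrt(2)/3 + 8*sqrt(3) + 7283/15

By the power rule, an antiderivative is F(s) = 2*s**6/3 + s**5/5 + 8*s**(3/2)/3.
Then F(3) - F(2) = (8*sqrt(3) + 2673/5) - (16*sqrt(2)/3 + 736/15) = -16*sqrt(2)/3 + 8*sqrt(3) + 7283/15.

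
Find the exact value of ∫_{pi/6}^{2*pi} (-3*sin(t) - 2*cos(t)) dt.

An antiderivative is F(t) = -2*sin(t) + 3*cos(t).
Then F(2*pi) - F(pi/6) = (3) - (-1 + 3*sqrt(3)/2) = 4 - 3*sqrt(3)/2.

4 - 3*sqrt(3)/2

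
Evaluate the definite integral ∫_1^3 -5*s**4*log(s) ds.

242/5 - 243*log(3)

Integrate by parts once (u = ln s, dv = -5*s**4 ds).
An antiderivative is F(s) = -s**5*(5*log(s) - 1)/5.
Then F(3) - F(1) = (243/5 - 243*log(3)) - (1/5) = 242/5 - 243*log(3).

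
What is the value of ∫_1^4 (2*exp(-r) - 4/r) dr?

An antiderivative is F(r) = -4*log(r) - 2*exp(-r).
Then F(4) - F(1) = (-8*log(2) - 2*exp(-4)) - (-2*exp(-1)) = -8*log(2) - 2*exp(-4) + 2*exp(-1).

-8*log(2) - 2*exp(-4) + 2*exp(-1)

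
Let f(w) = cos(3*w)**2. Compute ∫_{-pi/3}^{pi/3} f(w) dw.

Use the identity cos^2(3*w) = (1 + cos(6*w))/2.
An antiderivative is F(w) = w/2 + sin(6*w)/12.
Then F(pi/3) - F(-pi/3) = (pi/6) - (-pi/6) = pi/3.

pi/3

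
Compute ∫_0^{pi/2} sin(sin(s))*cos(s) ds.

1 - cos(1)

Let u = sin(s), so du = cos(s) ds. When s = 0, u = 0; when s = pi/2, u = 1.
The integral becomes ∫ sin(u) du from 0 to 1, with antiderivative -cos(u).
Back in s: F(s) = -cos(sin(s)).
Then F(pi/2) - F(0) = (-cos(1)) - (-1) = 1 - cos(1).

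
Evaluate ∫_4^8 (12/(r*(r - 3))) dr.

Factor the denominator: r**2 - 3*r = r(r - 3).
Partial fractions: 12/(r*(r - 3)) = -4/r + 4/(r - 3).
An antiderivative is F(r) = -4*log(r) + 4*log(r - 3).
Then F(8) - F(4) = (-12*log(2) + 4*log(5)) - (-8*log(2)) = -4*log(2) + 4*log(5).

-4*log(2) + 4*log(5)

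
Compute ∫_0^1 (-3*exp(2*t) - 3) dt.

-3*exp(2)/2 - 3/2

An antiderivative is F(t) = -3*exp(2*t)/2 - 3*t.
Then F(1) - F(0) = (-3*exp(2)/2 - 3) - (-3/2) = -3*exp(2)/2 - 3/2.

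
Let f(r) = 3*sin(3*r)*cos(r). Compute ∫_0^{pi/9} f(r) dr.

Use the identity sin(3*r)cos(r) = [sin(4*r) + sin(2*r)]/2.
An antiderivative is F(r) = -3*cos(2*r)/4 - 3*cos(4*r)/8.
Then F(pi/9) - F(0) = (-3*cos(2*pi/9)/4 - 3*sin(pi/18)/8) - (-9/8) = -3*cos(2*pi/9)/4 - 3*sin(pi/18)/8 + 9/8.

-3*cos(2*pi/9)/4 - 3*sin(pi/18)/8 + 9/8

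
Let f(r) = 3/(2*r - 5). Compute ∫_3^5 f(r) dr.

An antiderivative is F(r) = 3*log(2*r - 5)/2.
Then F(5) - F(3) = (3*log(5)/2) - (0) = 3*log(5)/2.

3*log(5)/2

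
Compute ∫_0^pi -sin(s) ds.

An antiderivative is F(s) = cos(s).
Then F(pi) - F(0) = (-1) - (1) = -2.

-2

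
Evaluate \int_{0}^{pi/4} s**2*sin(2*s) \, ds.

-1/4 + pi/8

Integrate by parts twice (u = s^2, dv = sin(2*s) ds).
An antiderivative is F(s) = -s**2*cos(2*s)/2 + s*sin(2*s)/2 + cos(2*s)/4.
Then F(pi/4) - F(0) = (pi/8) - (1/4) = -1/4 + pi/8.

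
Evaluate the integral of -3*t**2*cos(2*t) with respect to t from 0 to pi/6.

Integrate by parts twice (u = t^2, dv = -3*cos(2*t) dt).
An antiderivative is F(t) = -3*t**2*sin(2*t)/2 - 3*t*cos(2*t)/2 + 3*sin(2*t)/4.
Then F(pi/6) - F(0) = (-pi/8 - sqrt(3)*pi**2/48 + 3*sqrt(3)/8) - (0) = -pi/8 - sqrt(3)*pi**2/48 + 3*sqrt(3)/8.

-pi/8 - sqrt(3)*pi**2/48 + 3*sqrt(3)/8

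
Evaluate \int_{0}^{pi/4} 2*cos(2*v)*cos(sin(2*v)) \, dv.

Let u = sin(2*v), so du = 2*cos(2*v) dv. When v = 0, u = 0; when v = pi/4, u = 1.
The integral becomes ∫ cos(u) du from 0 to 1, with antiderivative sin(u).
Back in v: F(v) = sin(sin(2*v)).
Then F(pi/4) - F(0) = (sin(1)) - (0) = sin(1).

sin(1)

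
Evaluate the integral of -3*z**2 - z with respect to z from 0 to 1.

By the power rule, an antiderivative is F(z) = -z**3 - z**2/2.
Then F(1) - F(0) = (-3/2) - (0) = -3/2.

-3/2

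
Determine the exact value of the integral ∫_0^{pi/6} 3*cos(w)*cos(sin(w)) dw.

3*sin(1/2)

Let u = sin(w), so du = cos(w) dw. When w = 0, u = 0; when w = pi/6, u = 1/2.
The integral becomes 3·∫ cos(u) du from 0 to 1/2, with antiderivative 3*sin(u).
Back in w: F(w) = 3*sin(sin(w)).
Then F(pi/6) - F(0) = (3*sin(1/2)) - (0) = 3*sin(1/2).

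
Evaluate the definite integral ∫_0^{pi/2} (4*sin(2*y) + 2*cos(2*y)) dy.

An antiderivative is F(y) = sin(2*y) - 2*cos(2*y).
Then F(pi/2) - F(0) = (2) - (-2) = 4.

4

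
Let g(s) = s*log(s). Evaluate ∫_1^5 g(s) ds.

-6 + 25*log(5)/2

Integrate by parts once (u = ln s, dv = s ds).
An antiderivative is F(s) = s**2*(2*log(s) - 1)/4.
Then F(5) - F(1) = (-25/4 + 25*log(5)/2) - (-1/4) = -6 + 25*log(5)/2.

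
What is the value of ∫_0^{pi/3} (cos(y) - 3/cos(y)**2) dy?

-5*sqrt(3)/2

An antiderivative is F(y) = sin(y) - 3*tan(y).
Then F(pi/3) - F(0) = (-5*sqrt(3)/2) - (0) = -5*sqrt(3)/2.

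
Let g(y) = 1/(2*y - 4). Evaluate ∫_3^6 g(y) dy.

log(2)

An antiderivative is F(y) = log(2*y - 4)/2.
Then F(6) - F(3) = (3*log(2)/2) - (log(2)/2) = log(2).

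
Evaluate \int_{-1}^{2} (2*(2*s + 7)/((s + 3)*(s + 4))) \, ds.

Factor the denominator: s**2 + 7*s + 12 = (s + 4)(s + 3).
Partial fractions: 2*(2*s + 7)/((s + 3)*(s + 4)) = 2/(s + 4) + 2/(s + 3).
An antiderivative is F(s) = 2*log(s + 3) + 2*log(s + 4).
Then F(2) - F(-1) = (2*log(2) + 2*log(3) + 2*log(5)) - (log(36)) = log(25).

log(25)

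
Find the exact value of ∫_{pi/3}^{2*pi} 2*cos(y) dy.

-sqrt(3)

An antiderivative is F(y) = 2*sin(y).
Then F(2*pi) - F(pi/3) = (0) - (sqrt(3)) = -sqrt(3).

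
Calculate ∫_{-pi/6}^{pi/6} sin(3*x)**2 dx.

pi/6

Use the identity sin^2(3*x) = (1 - cos(6*x))/2.
An antiderivative is F(x) = x/2 - sin(6*x)/12.
Then F(pi/6) - F(-pi/6) = (pi/12) - (-pi/12) = pi/6.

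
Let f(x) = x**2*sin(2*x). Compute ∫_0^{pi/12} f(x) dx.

Integrate by parts twice (u = x^2, dv = sin(2*x) dx).
An antiderivative is F(x) = -x**2*cos(2*x)/2 + x*sin(2*x)/2 + cos(2*x)/4.
Then F(pi/12) - F(0) = (-sqrt(3)*pi**2/576 + pi/48 + sqrt(3)/8) - (1/4) = -1/4 - sqrt(3)*pi**2/576 + pi/48 + sqrt(3)/8.

-1/4 - sqrt(3)*pi**2/576 + pi/48 + sqrt(3)/8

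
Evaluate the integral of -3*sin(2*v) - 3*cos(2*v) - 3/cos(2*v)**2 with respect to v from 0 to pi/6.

-9*sqrt(3)/4 - 3/4

An antiderivative is F(v) = -3*sin(2*v)/2 + 3*cos(2*v)/2 - 3*tan(2*v)/2.
Then F(pi/6) - F(0) = (3/4 - 9*sqrt(3)/4) - (3/2) = -9*sqrt(3)/4 - 3/4.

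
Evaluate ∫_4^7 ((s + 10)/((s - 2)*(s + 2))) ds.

-2*log(3) - log(2) + 3*log(5)

Factor the denominator: s**2 - 4 = (s + 2)(s - 2).
Partial fractions: (s + 10)/((s - 2)*(s + 2)) = -2/(s + 2) + 3/(s - 2).
An antiderivative is F(s) = 3*log(s - 2) - 2*log(s + 2).
Then F(7) - F(4) = (-4*log(3) + 3*log(5)) - (log(2/9)) = -2*log(3) - log(2) + 3*log(5).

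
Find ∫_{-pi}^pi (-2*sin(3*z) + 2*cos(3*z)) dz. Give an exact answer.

0

An antiderivative is F(z) = 2*sin(3*z)/3 + 2*cos(3*z)/3.
Then F(pi) - F(-pi) = (-2/3) - (-2/3) = 0.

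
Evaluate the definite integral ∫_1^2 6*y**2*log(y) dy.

Integrate by parts once (u = ln y, dv = 6*y**2 dy).
An antiderivative is F(y) = 2*y**3*(3*log(y) - 1)/3.
Then F(2) - F(1) = (-16/3 + 16*log(2)) - (-2/3) = -14/3 + 16*log(2).

-14/3 + 16*log(2)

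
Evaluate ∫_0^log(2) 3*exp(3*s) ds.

Let u = exp(s), so du = exp(s) ds. When s = 0, u = 1; when s = log(2), u = 2.
The integral becomes 3·∫ u**2 du from 1 to 2, with antiderivative u**3.
Back in s: F(s) = exp(3*s).
Then F(log(2)) - F(0) = (8) - (1) = 7.

7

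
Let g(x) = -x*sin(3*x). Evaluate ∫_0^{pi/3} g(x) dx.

Integrate by parts once (u = x, dv = -sin(3*x) dx).
An antiderivative is F(x) = x*cos(3*x)/3 - sin(3*x)/9.
Then F(pi/3) - F(0) = (-pi/9) - (0) = -pi/9.

-pi/9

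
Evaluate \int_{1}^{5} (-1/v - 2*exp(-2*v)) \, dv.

-log(5) - exp(-2) + exp(-10)

An antiderivative is F(v) = -log(v) + exp(-2*v).
Then F(5) - F(1) = (-log(5) + exp(-10)) - (exp(-2)) = -log(5) - exp(-2) + exp(-10).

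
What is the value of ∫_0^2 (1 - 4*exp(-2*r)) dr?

An antiderivative is F(r) = r + 2*exp(-2*r).
Then F(2) - F(0) = (2*exp(-4) + 2) - (2) = 2*exp(-4).

2*exp(-4)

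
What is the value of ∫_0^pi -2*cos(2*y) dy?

An antiderivative is F(y) = -sin(2*y).
Then F(pi) - F(0) = (0) - (0) = 0.

0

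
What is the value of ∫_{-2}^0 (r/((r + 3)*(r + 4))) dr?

Factor the denominator: r**2 + 7*r + 12 = (r + 4)(r + 3).
Partial fractions: r/((r + 3)*(r + 4)) = 4/(r + 4) - 3/(r + 3).
An antiderivative is F(r) = -3*log(r + 3) + 4*log(r + 4).
Then F(0) - F(-2) = (-3*log(3) + 8*log(2)) - (log(16)) = log(16/27).

log(16/27)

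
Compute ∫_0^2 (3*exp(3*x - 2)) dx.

Let u = 3*x - 2, so du = 3 dx. When x = 0, u = -2; when x = 2, u = 4.
The integral becomes ∫ exp(u) du from -2 to 4, with antiderivative exp(u).
Back in x: F(x) = exp(3*x - 2).
Then F(2) - F(0) = (exp(4)) - (exp(-2)) = -(1 - exp(6))*exp(-2).

-(1 - exp(6))*exp(-2)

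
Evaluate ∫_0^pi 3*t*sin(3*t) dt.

pi

Integrate by parts once (u = t, dv = 3*sin(3*t) dt).
An antiderivative is F(t) = -t*cos(3*t) + sin(3*t)/3.
Then F(pi) - F(0) = (pi) - (0) = pi.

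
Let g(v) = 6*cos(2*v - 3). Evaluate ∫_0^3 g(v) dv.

Let u = 2*v - 3, so du = 2 dv. When v = 0, u = -3; when v = 3, u = 3.
The integral becomes 3·∫ cos(u) du from -3 to 3, with antiderivative 3*sin(u).
Back in v: F(v) = 3*sin(2*v - 3).
Then F(3) - F(0) = (3*sin(3)) - (-3*sin(3)) = 6*sin(3).

6*sin(3)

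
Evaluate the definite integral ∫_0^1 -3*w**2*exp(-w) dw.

Integrate by parts twice (u = w^2, dv = -3*exp(-w) dw).
An antiderivative is F(w) = (3*w**2 + 6*w + 6)*exp(-w).
Then F(1) - F(0) = (15*exp(-1)) - (6) = -6 + 15*exp(-1).

-6 + 15*exp(-1)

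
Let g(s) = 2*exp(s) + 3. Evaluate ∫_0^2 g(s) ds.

4 + 2*exp(2)

An antiderivative is F(s) = 3*s + 2*exp(s).
Then F(2) - F(0) = (6 + 2*exp(2)) - (2) = 4 + 2*exp(2).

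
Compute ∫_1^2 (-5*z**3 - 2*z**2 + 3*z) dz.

-227/12

By the power rule, an antiderivative is F(z) = -5*z**4/4 - 2*z**3/3 + 3*z**2/2.
Then F(2) - F(1) = (-58/3) - (-5/12) = -227/12.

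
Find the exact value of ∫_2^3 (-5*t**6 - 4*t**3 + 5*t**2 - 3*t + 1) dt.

-63443/42

By the power rule, an antiderivative is F(t) = -5*t**7/7 - t**4 + 5*t**3/3 - 3*t**2/2 + t.
Then F(3) - F(2) = (-22521/14) - (-2060/21) = -63443/42.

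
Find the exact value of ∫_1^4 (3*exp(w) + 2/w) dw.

-3*exp(1) + log(16) + 3*exp(4)

An antiderivative is F(w) = 3*exp(w) + 2*log(w).
Then F(4) - F(1) = (log(16) + 3*exp(4)) - (3*exp(1)) = -3*exp(1) + log(16) + 3*exp(4).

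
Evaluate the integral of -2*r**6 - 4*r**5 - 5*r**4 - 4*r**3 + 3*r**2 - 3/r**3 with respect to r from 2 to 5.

-50741841/1400

By the power rule, an antiderivative is F(r) = -2*r**7/7 - 2*r**6/3 - r**5 - r**4 + r**3 + 3/(2*r**2).
Then F(5) - F(2) = (-38181187/1050) - (-19969/168) = -50741841/1400.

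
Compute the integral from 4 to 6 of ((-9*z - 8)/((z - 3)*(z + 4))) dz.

Factor the denominator: z**2 + z - 12 = (z + 4)(z - 3).
Partial fractions: (-9*z - 8)/((z - 3)*(z + 4)) = -4/(z + 4) - 5/(z - 3).
An antiderivative is F(z) = -5*log(z - 3) - 4*log(z + 4).
Then F(6) - F(4) = (-4*log(5) - 5*log(3) - 4*log(2)) - (-12*log(2)) = -4*log(5) - 5*log(3) + 8*log(2).

-4*log(5) - 5*log(3) + 8*log(2)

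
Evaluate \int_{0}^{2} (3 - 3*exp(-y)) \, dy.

An antiderivative is F(y) = 3*y + 3*exp(-y).
Then F(2) - F(0) = (3*exp(-2) + 6) - (3) = 3*exp(-2) + 3.

3*exp(-2) + 3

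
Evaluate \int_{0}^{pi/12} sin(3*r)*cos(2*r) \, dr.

-3*sqrt(6)/20 - sqrt(2)/10 + 3/5

Use the identity sin(3*r)cos(2*r) = [sin(5*r) + sin(r)]/2.
An antiderivative is F(r) = -cos(r)/2 - cos(5*r)/10.
Then F(pi/12) - F(0) = (-3*sqrt(6)/20 - sqrt(2)/10) - (-3/5) = -3*sqrt(6)/20 - sqrt(2)/10 + 3/5.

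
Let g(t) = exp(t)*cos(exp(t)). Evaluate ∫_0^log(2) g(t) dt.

Let u = exp(t), so du = exp(t) dt. When t = 0, u = 1; when t = log(2), u = 2.
The integral becomes ∫ cos(u) du from 1 to 2, with antiderivative sin(u).
Back in t: F(t) = sin(exp(t)).
Then F(log(2)) - F(0) = (sin(2)) - (sin(1)) = -sin(1) + sin(2).

-sin(1) + sin(2)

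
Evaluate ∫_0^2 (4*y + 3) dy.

By the power rule, an antiderivative is F(y) = 2*y**2 + 3*y.
Then F(2) - F(0) = (14) - (0) = 14.

14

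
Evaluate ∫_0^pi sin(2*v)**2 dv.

pi/2

Use the identity sin^2(2*v) = (1 - cos(4*v))/2.
An antiderivative is F(v) = v/2 - sin(4*v)/8.
Then F(pi) - F(0) = (pi/2) - (0) = pi/2.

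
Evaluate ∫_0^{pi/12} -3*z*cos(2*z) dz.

-3*sqrt(3)/8 - pi/16 + 3/4

Integrate by parts once (u = z, dv = -3*cos(2*z) dz).
An antiderivative is F(z) = -3*z*sin(2*z)/2 - 3*cos(2*z)/4.
Then F(pi/12) - F(0) = (-3*sqrt(3)/8 - pi/16) - (-3/4) = -3*sqrt(3)/8 - pi/16 + 3/4.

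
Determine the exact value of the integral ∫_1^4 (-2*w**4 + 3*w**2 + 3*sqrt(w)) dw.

By the power rule, an antiderivative is F(w) = -2*w**5/5 + 2*w**(3/2) + w**3.
Then F(4) - F(1) = (-1648/5) - (13/5) = -1661/5.

-1661/5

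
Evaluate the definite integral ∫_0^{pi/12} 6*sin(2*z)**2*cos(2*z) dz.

1/8

Let u = sin(2*z), so du = 2*cos(2*z) dz. When z = 0, u = 0; when z = pi/12, u = 1/2.
The integral becomes 3·∫ u**2 du from 0 to 1/2, with antiderivative u**3.
Back in z: F(z) = sin(2*z)**3.
Then F(pi/12) - F(0) = (1/8) - (0) = 1/8.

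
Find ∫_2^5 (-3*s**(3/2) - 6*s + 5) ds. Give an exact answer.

By the power rule, an antiderivative is F(s) = -6*s**(5/2)/5 - 3*s**2 + 5*s.
Then F(5) - F(2) = (-30*sqrt(5) - 50) - (-24*sqrt(2)/5 - 2) = -30*sqrt(5) - 48 + 24*sqrt(2)/5.

-30*sqrt(5) - 48 + 24*sqrt(2)/5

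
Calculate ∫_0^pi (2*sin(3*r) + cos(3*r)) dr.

4/3

An antiderivative is F(r) = sin(3*r)/3 - 2*cos(3*r)/3.
Then F(pi) - F(0) = (2/3) - (-2/3) = 4/3.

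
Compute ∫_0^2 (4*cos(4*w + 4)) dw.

Let u = 4*w + 4, so du = 4 dw. When w = 0, u = 4; when w = 2, u = 12.
The integral becomes ∫ cos(u) du from 4 to 12, with antiderivative sin(u).
Back in w: F(w) = sin(4*w + 4).
Then F(2) - F(0) = (sin(12)) - (sin(4)) = sin(12) - sin(4).

sin(12) - sin(4)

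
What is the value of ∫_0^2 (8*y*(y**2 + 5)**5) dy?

1031632/3

Let u = y**2 + 5, so du = 2*y dy. When y = 0, u = 5; when y = 2, u = 9.
The integral becomes 4·∫ u**5 du from 5 to 9, with antiderivative 2*u**6/3.
Back in y: F(y) = 2*(y**2 + 5)**6/3.
Then F(2) - F(0) = (354294) - (31250/3) = 1031632/3.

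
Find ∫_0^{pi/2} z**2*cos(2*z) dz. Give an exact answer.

Integrate by parts twice (u = z^2, dv = cos(2*z) dz).
An antiderivative is F(z) = z**2*sin(2*z)/2 + z*cos(2*z)/2 - sin(2*z)/4.
Then F(pi/2) - F(0) = (-pi/4) - (0) = -pi/4.

-pi/4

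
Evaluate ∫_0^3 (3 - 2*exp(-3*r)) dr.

An antiderivative is F(r) = 3*r + 2*exp(-3*r)/3.
Then F(3) - F(0) = (2*exp(-9)/3 + 9) - (2/3) = 2*exp(-9)/3 + 25/3.

2*exp(-9)/3 + 25/3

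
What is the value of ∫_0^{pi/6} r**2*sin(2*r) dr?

-1/8 - pi**2/144 + sqrt(3)*pi/24

Integrate by parts twice (u = r^2, dv = sin(2*r) dr).
An antiderivative is F(r) = -r**2*cos(2*r)/2 + r*sin(2*r)/2 + cos(2*r)/4.
Then F(pi/6) - F(0) = (-pi**2/144 + 1/8 + sqrt(3)*pi/24) - (1/4) = -1/8 - pi**2/144 + sqrt(3)*pi/24.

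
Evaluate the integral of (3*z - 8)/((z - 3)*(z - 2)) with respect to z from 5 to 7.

Factor the denominator: z**2 - 5*z + 6 = (z - 2)(z - 3).
Partial fractions: (3*z - 8)/((z - 3)*(z - 2)) = 2/(z - 2) + 1/(z - 3).
An antiderivative is F(z) = log(z - 3) + 2*log(z - 2).
Then F(7) - F(5) = (log(100)) - (log(18)) = log(50/9).

log(50/9)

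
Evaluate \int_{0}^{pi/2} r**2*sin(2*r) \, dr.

Integrate by parts twice (u = r^2, dv = sin(2*r) dr).
An antiderivative is F(r) = -r**2*cos(2*r)/2 + r*sin(2*r)/2 + cos(2*r)/4.
Then F(pi/2) - F(0) = (-1/4 + pi**2/8) - (1/4) = -1/2 + pi**2/8.

-1/2 + pi**2/8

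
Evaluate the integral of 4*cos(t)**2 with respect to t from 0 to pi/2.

pi

Use the identity cos^2(t) = (1 + cos(2*t))/2.
An antiderivative is F(t) = 2*t + sin(2*t).
Then F(pi/2) - F(0) = (pi) - (0) = pi.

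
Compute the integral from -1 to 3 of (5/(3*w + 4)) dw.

An antiderivative is F(w) = 5*log(3*w + 4)/3.
Then F(3) - F(-1) = (5*log(13)/3) - (0) = 5*log(13)/3.

5*log(13)/3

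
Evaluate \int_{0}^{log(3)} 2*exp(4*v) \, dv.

40

Let u = exp(v), so du = exp(v) dv. When v = 0, u = 1; when v = log(3), u = 3.
The integral becomes 2·∫ u**3 du from 1 to 3, with antiderivative u**4/2.
Back in v: F(v) = exp(4*v)/2.
Then F(log(3)) - F(0) = (81/2) - (1/2) = 40.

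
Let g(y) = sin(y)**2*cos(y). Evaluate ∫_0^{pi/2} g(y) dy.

Let u = sin(y), so du = cos(y) dy. When y = 0, u = 0; when y = pi/2, u = 1.
The integral becomes ∫ u**2 du from 0 to 1, with antiderivative u**3/3.
Back in y: F(y) = sin(y)**3/3.
Then F(pi/2) - F(0) = (1/3) - (0) = 1/3.

1/3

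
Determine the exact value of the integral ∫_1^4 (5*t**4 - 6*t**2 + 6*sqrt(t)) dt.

By the power rule, an antiderivative is F(t) = t**5 + 4*t**(3/2) - 2*t**3.
Then F(4) - F(1) = (928) - (3) = 925.

925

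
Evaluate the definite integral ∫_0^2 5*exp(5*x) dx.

Let u = 5*x, so du = 5 dx. When x = 0, u = 0; when x = 2, u = 10.
The integral becomes ∫ exp(u) du from 0 to 10, with antiderivative exp(u).
Back in x: F(x) = exp(5*x).
Then F(2) - F(0) = (exp(10)) - (1) = -1 + exp(10).

-1 + exp(10)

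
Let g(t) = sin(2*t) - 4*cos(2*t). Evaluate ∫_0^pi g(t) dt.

An antiderivative is F(t) = -2*sin(2*t) - cos(2*t)/2.
Then F(pi) - F(0) = (-1/2) - (-1/2) = 0.

0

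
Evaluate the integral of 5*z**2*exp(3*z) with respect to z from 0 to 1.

Integrate by parts twice (u = z^2, dv = 5*exp(3*z) dz).
An antiderivative is F(z) = (45*z**2 - 30*z + 10)*exp(3*z)/27.
Then F(1) - F(0) = (25*exp(3)/27) - (10/27) = -10/27 + 25*exp(3)/27.

-10/27 + 25*exp(3)/27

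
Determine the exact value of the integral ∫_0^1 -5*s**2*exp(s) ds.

10 - 5*E

Integrate by parts twice (u = s^2, dv = -5*exp(s) ds).
An antiderivative is F(s) = (-5*s**2 + 10*s - 10)*exp(s).
Then F(1) - F(0) = (-5*E) - (-10) = 10 - 5*E.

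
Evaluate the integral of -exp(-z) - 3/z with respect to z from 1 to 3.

-3*log(3) - exp(-1) + exp(-3)

An antiderivative is F(z) = -3*log(z) + exp(-z).
Then F(3) - F(1) = (-3*log(3) + exp(-3)) - (exp(-1)) = -3*log(3) - exp(-1) + exp(-3).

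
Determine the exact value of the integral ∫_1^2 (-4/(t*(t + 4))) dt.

log(3/5)

Factor the denominator: t**2 + 4*t = (t + 4)t.
Partial fractions: -4/(t*(t + 4)) = 1/(t + 4) - 1/t.
An antiderivative is F(t) = -log(t) + log(t + 4).
Then F(2) - F(1) = (log(3)) - (log(5)) = log(3/5).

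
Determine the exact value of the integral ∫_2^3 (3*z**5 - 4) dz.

657/2

By the power rule, an antiderivative is F(z) = z**6/2 - 4*z.
Then F(3) - F(2) = (705/2) - (24) = 657/2.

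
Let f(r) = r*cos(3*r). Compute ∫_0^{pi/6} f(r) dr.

-1/9 + pi/18

Integrate by parts once (u = r, dv = cos(3*r) dr).
An antiderivative is F(r) = r*sin(3*r)/3 + cos(3*r)/9.
Then F(pi/6) - F(0) = (pi/18) - (1/9) = -1/9 + pi/18.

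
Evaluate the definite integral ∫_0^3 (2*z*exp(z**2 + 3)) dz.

Let u = z**2 + 3, so du = 2*z dz. When z = 0, u = 3; when z = 3, u = 12.
The integral becomes ∫ exp(u) du from 3 to 12, with antiderivative exp(u).
Back in z: F(z) = exp(z**2 + 3).
Then F(3) - F(0) = (exp(12)) - (exp(3)) = -exp(3) + exp(12).

-exp(3) + exp(12)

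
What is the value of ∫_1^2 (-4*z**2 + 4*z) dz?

By the power rule, an antiderivative is F(z) = -4*z**3/3 + 2*z**2.
Then F(2) - F(1) = (-8/3) - (2/3) = -10/3.

-10/3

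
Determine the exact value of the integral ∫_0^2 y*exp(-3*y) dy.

Integrate by parts once (u = y, dv = exp(-3*y) dy).
An antiderivative is F(y) = (-3*y - 1)*exp(-3*y)/9.
Then F(2) - F(0) = (-7*exp(-6)/9) - (-1/9) = (-7 + exp(6))*exp(-6)/9.

(-7 + exp(6))*exp(-6)/9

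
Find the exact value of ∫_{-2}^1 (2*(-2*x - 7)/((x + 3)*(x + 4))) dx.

-log(100)

Factor the denominator: x**2 + 7*x + 12 = (x + 4)(x + 3).
Partial fractions: 2*(-2*x - 7)/((x + 3)*(x + 4)) = -2/(x + 4) - 2/(x + 3).
An antiderivative is F(x) = -2*log(x + 3) - 2*log(x + 4).
Then F(1) - F(-2) = (-2*log(5) - 4*log(2)) - (-log(4)) = -log(100).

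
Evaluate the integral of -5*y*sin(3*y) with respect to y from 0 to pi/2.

Integrate by parts once (u = y, dv = -5*sin(3*y) dy).
An antiderivative is F(y) = 5*y*cos(3*y)/3 - 5*sin(3*y)/9.
Then F(pi/2) - F(0) = (5/9) - (0) = 5/9.

5/9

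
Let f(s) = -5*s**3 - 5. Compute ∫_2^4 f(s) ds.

By the power rule, an antiderivative is F(s) = -5*s**4/4 - 5*s.
Then F(4) - F(2) = (-340) - (-30) = -310.

-310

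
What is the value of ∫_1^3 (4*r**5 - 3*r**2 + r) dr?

By the power rule, an antiderivative is F(r) = 2*r**6/3 - r**3 + r**2/2.
Then F(3) - F(1) = (927/2) - (1/6) = 1390/3.

1390/3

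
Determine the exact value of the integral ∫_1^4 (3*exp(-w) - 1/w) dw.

(-log(4**exp(4)) - 3 + 3*exp(3))*exp(-4)

An antiderivative is F(w) = -log(w) - 3*exp(-w).
Then F(4) - F(1) = ((-log(4**exp(4)) - 3)*exp(-4)) - (-3*exp(-1)) = (-log(4**exp(4)) - 3 + 3*exp(3))*exp(-4).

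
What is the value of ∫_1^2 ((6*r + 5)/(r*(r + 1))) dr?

log(48)

Factor the denominator: r**2 + r = (r + 1)r.
Partial fractions: (6*r + 5)/(r*(r + 1)) = 1/(r + 1) + 5/r.
An antiderivative is F(r) = 5*log(r) + log(r + 1).
Then F(2) - F(1) = (log(96)) - (log(2)) = log(48).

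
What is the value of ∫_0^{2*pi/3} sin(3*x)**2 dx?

pi/3

Use the identity sin^2(3*x) = (1 - cos(6*x))/2.
An antiderivative is F(x) = x/2 - sin(6*x)/12.
Then F(2*pi/3) - F(0) = (pi/3) - (0) = pi/3.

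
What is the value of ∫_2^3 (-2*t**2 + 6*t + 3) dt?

16/3

By the power rule, an antiderivative is F(t) = -2*t**3/3 + 3*t**2 + 3*t.
Then F(3) - F(2) = (18) - (38/3) = 16/3.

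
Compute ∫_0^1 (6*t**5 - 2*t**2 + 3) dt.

10/3

By the power rule, an antiderivative is F(t) = t**6 - 2*t**3/3 + 3*t.
Then F(1) - F(0) = (10/3) - (0) = 10/3.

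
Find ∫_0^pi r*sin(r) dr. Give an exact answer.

pi

Integrate by parts once (u = r, dv = sin(r) dr).
An antiderivative is F(r) = -r*cos(r) + sin(r).
Then F(pi) - F(0) = (pi) - (0) = pi.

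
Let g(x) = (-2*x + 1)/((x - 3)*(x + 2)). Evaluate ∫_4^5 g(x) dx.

log(3/7)

Factor the denominator: x**2 - x - 6 = (x + 2)(x - 3).
Partial fractions: (-2*x + 1)/((x - 3)*(x + 2)) = -1/(x + 2) - 1/(x - 3).
An antiderivative is F(x) = -log(x - 3) - log(x + 2).
Then F(5) - F(4) = (-log(14)) - (-log(6)) = log(3/7).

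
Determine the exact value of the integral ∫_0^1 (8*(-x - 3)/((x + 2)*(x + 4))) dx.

-4*log(5) - 4*log(3) + 12*log(2)

Factor the denominator: x**2 + 6*x + 8 = (x + 4)(x + 2).
Partial fractions: 8*(-x - 3)/((x + 2)*(x + 4)) = -4/(x + 4) - 4/(x + 2).
An antiderivative is F(x) = -4*log(x + 2) - 4*log(x + 4).
Then F(1) - F(0) = (-4*log(5) - 4*log(3)) - (-12*log(2)) = -4*log(5) - 4*log(3) + 12*log(2).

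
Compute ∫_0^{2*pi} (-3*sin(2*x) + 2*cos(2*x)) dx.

0

An antiderivative is F(x) = sin(2*x) + 3*cos(2*x)/2.
Then F(2*pi) - F(0) = (3/2) - (3/2) = 0.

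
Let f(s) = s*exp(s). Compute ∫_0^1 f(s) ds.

1

Integrate by parts once (u = s, dv = exp(s) ds).
An antiderivative is F(s) = (s - 1)*exp(s).
Then F(1) - F(0) = (0) - (-1) = 1.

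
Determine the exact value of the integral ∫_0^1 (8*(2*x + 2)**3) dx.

Let u = 2*x + 2, so du = 2 dx. When x = 0, u = 2; when x = 1, u = 4.
The integral becomes 4·∫ u**3 du from 2 to 4, with antiderivative u**4.
Back in x: F(x) = (2*x + 2)**4.
Then F(1) - F(0) = (256) - (16) = 240.

240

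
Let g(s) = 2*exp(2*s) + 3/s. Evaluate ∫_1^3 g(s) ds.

An antiderivative is F(s) = exp(2*s) + 3*log(s).
Then F(3) - F(1) = (log(27) + exp(6)) - (exp(2)) = -exp(2) + log(27) + exp(6).

-exp(2) + log(27) + exp(6)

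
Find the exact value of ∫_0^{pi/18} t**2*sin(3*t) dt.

Integrate by parts twice (u = t^2, dv = sin(3*t) dt).
An antiderivative is F(t) = -t**2*cos(3*t)/3 + 2*t*sin(3*t)/9 + 2*cos(3*t)/27.
Then F(pi/18) - F(0) = (-sqrt(3)*pi**2/1944 + pi/162 + sqrt(3)/27) - (2/27) = -2/27 - sqrt(3)*pi**2/1944 + pi/162 + sqrt(3)/27.

-2/27 - sqrt(3)*pi**2/1944 + pi/162 + sqrt(3)/27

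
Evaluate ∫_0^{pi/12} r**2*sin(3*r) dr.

Integrate by parts twice (u = r^2, dv = sin(3*r) dr).
An antiderivative is F(r) = -r**2*cos(3*r)/3 + 2*r*sin(3*r)/9 + 2*cos(3*r)/27.
Then F(pi/12) - F(0) = (sqrt(2)*(-pi**2 + 8*pi + 32)/864) - (2/27) = -2/27 - sqrt(2)*pi**2/864 + sqrt(2)*pi/108 + sqrt(2)/27.

-2/27 - sqrt(2)*pi**2/864 + sqrt(2)*pi/108 + sqrt(2)/27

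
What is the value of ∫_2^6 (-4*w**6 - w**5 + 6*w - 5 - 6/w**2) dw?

-3519214/21

By the power rule, an antiderivative is F(w) = -4*w**7/7 - w**6/6 + 3*w**2 - 5*w + 6/w.
Then F(6) - F(2) = (-1173623/7) - (-1655/21) = -3519214/21.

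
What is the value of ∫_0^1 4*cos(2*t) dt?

2*sin(2)

Let u = 2*t, so du = 2 dt. When t = 0, u = 0; when t = 1, u = 2.
The integral becomes 2·∫ cos(u) du from 0 to 2, with antiderivative 2*sin(u).
Back in t: F(t) = 2*sin(2*t).
Then F(1) - F(0) = (2*sin(2)) - (0) = 2*sin(2).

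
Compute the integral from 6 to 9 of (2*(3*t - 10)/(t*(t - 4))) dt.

Factor the denominator: t**2 - 4*t = t(t - 4).
Partial fractions: 2*(3*t - 10)/(t*(t - 4)) = 5/t + 1/(t - 4).
An antiderivative is F(t) = 5*log(t) + log(t - 4).
Then F(9) - F(6) = (log(5) + 10*log(3)) - (6*log(2) + 5*log(3)) = -6*log(2) + log(5) + 5*log(3).

-6*log(2) + log(5) + 5*log(3)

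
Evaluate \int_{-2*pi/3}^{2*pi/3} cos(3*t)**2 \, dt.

Use the identity cos^2(3*t) = (1 + cos(6*t))/2.
An antiderivative is F(t) = t/2 + sin(6*t)/12.
Then F(2*pi/3) - F(-2*pi/3) = (pi/3) - (-pi/3) = 2*pi/3.

2*pi/3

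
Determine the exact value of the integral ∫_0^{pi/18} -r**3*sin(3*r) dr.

-sqrt(3)*pi/162 - pi**2/1944 + sqrt(3)*pi**3/34992 + 1/27

Integrate by parts 3 times (u = r^3, dv = -sin(3*r) dr).
An antiderivative is F(r) = r**3*cos(3*r)/3 - r**2*sin(3*r)/3 - 2*r*cos(3*r)/9 + 2*sin(3*r)/27.
Then F(pi/18) - F(0) = (-sqrt(3)*pi/162 - pi**2/1944 + sqrt(3)*pi**3/34992 + 1/27) - (0) = -sqrt(3)*pi/162 - pi**2/1944 + sqrt(3)*pi**3/34992 + 1/27.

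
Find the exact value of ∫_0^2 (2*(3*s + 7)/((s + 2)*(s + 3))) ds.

-4*log(3) + 2*log(2) + 4*log(5)

Factor the denominator: s**2 + 5*s + 6 = (s + 3)(s + 2).
Partial fractions: 2*(3*s + 7)/((s + 2)*(s + 3)) = 4/(s + 3) + 2/(s + 2).
An antiderivative is F(s) = 2*log(s + 2) + 4*log(s + 3).
Then F(2) - F(0) = (4*log(2) + 4*log(5)) - (2*log(2) + 4*log(3)) = -4*log(3) + 2*log(2) + 4*log(5).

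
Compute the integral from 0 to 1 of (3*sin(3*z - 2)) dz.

-cos(1) + cos(2)

Let u = 3*z - 2, so du = 3 dz. When z = 0, u = -2; when z = 1, u = 1.
The integral becomes ∫ sin(u) du from -2 to 1, with antiderivative -cos(u).
Back in z: F(z) = -cos(3*z - 2).
Then F(1) - F(0) = (-cos(1)) - (-cos(2)) = -cos(1) + cos(2).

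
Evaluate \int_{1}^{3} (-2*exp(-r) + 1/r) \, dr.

An antiderivative is F(r) = log(r) + 2*exp(-r).
Then F(3) - F(1) = (2*exp(-3) + log(3)) - (2*exp(-1)) = -2*exp(-1) + 2*exp(-3) + log(3).

-2*exp(-1) + 2*exp(-3) + log(3)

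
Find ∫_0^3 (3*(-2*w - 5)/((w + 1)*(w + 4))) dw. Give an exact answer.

Factor the denominator: w**2 + 5*w + 4 = (w + 4)(w + 1).
Partial fractions: 3*(-2*w - 5)/((w + 1)*(w + 4)) = -3/(w + 4) - 3/(w + 1).
An antiderivative is F(w) = -3*log(w + 1) - 3*log(w + 4).
Then F(3) - F(0) = (-3*log(7) - 6*log(2)) - (-log(64)) = -3*log(7).

-3*log(7)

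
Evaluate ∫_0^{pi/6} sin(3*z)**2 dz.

Use the identity sin^2(3*z) = (1 - cos(6*z))/2.
An antiderivative is F(z) = z/2 - sin(6*z)/12.
Then F(pi/6) - F(0) = (pi/12) - (0) = pi/12.

pi/12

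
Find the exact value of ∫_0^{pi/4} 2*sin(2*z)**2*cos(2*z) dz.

Let u = sin(2*z), so du = 2*cos(2*z) dz. When z = 0, u = 0; when z = pi/4, u = 1.
The integral becomes ∫ u**2 du from 0 to 1, with antiderivative u**3/3.
Back in z: F(z) = sin(2*z)**3/3.
Then F(pi/4) - F(0) = (1/3) - (0) = 1/3.

1/3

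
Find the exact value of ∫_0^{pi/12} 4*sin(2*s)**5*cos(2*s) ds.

1/192

Let u = sin(2*s), so du = 2*cos(2*s) ds. When s = 0, u = 0; when s = pi/12, u = 1/2.
The integral becomes 2·∫ u**5 du from 0 to 1/2, with antiderivative u**6/3.
Back in s: F(s) = sin(2*s)**6/3.
Then F(pi/12) - F(0) = (1/192) - (0) = 1/192.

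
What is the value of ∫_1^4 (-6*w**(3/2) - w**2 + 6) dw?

-387/5

By the power rule, an antiderivative is F(w) = -12*w**(5/2)/5 - w**3/3 + 6*w.
Then F(4) - F(1) = (-1112/15) - (49/15) = -387/5.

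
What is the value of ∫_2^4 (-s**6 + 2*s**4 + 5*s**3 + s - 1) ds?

By the power rule, an antiderivative is F(s) = -s**7/7 + 2*s**5/5 + 5*s**4/4 + s**2/2 - s.
Then F(4) - F(2) = (-56244/35) - (508/35) = -56752/35.

-56752/35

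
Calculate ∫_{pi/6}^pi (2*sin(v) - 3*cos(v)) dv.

sqrt(3) + 7/2

An antiderivative is F(v) = -3*sin(v) - 2*cos(v).
Then F(pi) - F(pi/6) = (2) - (-sqrt(3) - 3/2) = sqrt(3) + 7/2.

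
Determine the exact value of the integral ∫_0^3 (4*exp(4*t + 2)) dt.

-exp(2) + exp(14)

Let u = 4*t + 2, so du = 4 dt. When t = 0, u = 2; when t = 3, u = 14.
The integral becomes ∫ exp(u) du from 2 to 14, with antiderivative exp(u).
Back in t: F(t) = exp(4*t + 2).
Then F(3) - F(0) = (exp(14)) - (exp(2)) = -exp(2) + exp(14).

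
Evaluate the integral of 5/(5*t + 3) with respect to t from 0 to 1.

log(8/3)

Let u = 5*t + 3, so du = 5 dt. When t = 0, u = 3; when t = 1, u = 8.
The integral becomes ∫ 1/u du from 3 to 8, with antiderivative log(u).
Back in t: F(t) = log(5*t + 3).
Then F(1) - F(0) = (log(8)) - (log(3)) = log(8/3).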